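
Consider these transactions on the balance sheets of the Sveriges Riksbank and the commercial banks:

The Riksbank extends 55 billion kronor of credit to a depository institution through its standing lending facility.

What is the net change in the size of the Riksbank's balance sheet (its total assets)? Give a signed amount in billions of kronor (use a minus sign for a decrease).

Discount-window loan 55 billion kronor: a Riksbank asset is acquired → +55B.

+55 billion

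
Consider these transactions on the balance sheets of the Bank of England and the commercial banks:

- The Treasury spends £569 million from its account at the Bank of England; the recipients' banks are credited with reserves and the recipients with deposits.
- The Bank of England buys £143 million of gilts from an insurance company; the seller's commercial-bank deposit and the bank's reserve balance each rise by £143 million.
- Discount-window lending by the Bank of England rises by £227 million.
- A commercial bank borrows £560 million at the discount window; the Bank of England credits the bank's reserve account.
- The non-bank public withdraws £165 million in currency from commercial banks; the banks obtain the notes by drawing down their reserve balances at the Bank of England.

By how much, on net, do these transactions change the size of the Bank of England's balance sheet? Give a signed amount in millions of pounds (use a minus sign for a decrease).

+£930 million

Bank of England balance sheet:
  Assets:      Securities +£143M, Loans to banks +£787M
  Liabilities: Bank reserves +£1334M, Currency in circulation +£165M, Government deposits −£569M
Change in total Bank of England assets = +£930 million.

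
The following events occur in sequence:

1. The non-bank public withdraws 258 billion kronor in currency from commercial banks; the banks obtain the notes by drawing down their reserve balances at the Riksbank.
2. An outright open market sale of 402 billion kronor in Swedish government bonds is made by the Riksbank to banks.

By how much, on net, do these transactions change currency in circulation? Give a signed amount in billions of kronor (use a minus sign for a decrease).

+258 billion

Currency withdrawal 258 billion kronor: notes leave the central bank → +258B.
OMO sale (to banks) 402 billion kronor: no currency enters or leaves circulation → 0.
Net: 258 + 0 = +258 billion.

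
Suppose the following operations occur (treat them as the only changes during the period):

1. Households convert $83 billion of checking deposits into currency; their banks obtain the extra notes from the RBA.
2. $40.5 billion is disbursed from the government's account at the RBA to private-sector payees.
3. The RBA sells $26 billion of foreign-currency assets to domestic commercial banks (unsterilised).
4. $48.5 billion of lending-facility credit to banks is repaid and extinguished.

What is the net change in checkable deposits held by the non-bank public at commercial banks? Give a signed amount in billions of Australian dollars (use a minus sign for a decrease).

-$42.5 billion

RBA balance sheet:
  Assets:      Loans to banks −$48.5B, Foreign assets −$26B
  Liabilities: Bank reserves −$117B, Currency in circulation +$83B, Government deposits −$40.5B
Commercial banking system:
  Assets:      Reserves at CB −$117B, Foreign assets +$26B
  Liabilities: Checkable deposits −$42.5B, Borrowings from CB −$48.5B
So the change in checkable deposits held by the non-bank public at commercial banks is -$42.5 billion.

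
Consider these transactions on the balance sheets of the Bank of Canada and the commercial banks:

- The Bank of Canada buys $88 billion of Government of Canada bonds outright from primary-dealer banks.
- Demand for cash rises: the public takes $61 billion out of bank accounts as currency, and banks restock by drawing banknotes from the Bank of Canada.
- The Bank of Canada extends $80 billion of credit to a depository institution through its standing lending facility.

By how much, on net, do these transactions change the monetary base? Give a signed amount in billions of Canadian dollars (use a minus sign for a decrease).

+$168 billion

Bank of Canada balance sheet:
  Assets:      Securities +$88B, Loans to banks +$80B
  Liabilities: Bank reserves +$107B, Currency in circulation +$61B
Commercial banking system:
  Assets:      Reserves at CB +$107B, Securities −$88B
  Liabilities: Checkable deposits −$61B, Borrowings from CB +$80B
Monetary base = currency + reserves: +$61B + (+$107B) = +$168 billion.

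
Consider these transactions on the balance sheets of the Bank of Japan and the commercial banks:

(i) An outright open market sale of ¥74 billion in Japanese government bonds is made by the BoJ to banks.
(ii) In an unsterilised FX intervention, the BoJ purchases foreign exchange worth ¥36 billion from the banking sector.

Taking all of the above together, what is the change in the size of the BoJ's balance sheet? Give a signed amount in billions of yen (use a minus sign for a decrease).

-¥38 billion

BoJ balance sheet:
  Assets:      Securities −¥74B, Foreign assets +¥36B
  Liabilities: Bank reserves −¥38B
Change in total BoJ assets = -¥38 billion.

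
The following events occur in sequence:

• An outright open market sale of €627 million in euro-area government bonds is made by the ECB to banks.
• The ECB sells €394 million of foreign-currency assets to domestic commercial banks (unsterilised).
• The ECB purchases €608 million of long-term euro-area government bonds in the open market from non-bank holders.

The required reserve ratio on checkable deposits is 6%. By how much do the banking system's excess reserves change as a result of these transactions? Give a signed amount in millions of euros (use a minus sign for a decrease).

OMO sale (to banks) €627 million: reserves −€627M, deposits 0.
FX sale €394 million: reserves −€394M, deposits 0.
Asset purchase (from non-banks) €608 million: reserves +€608M, deposits +€608M.
Totals: Δreserves = −€413M, Δdeposits = +€608M.
Δrequired reserves = 6% × +€608M = +€36.48M.
Δexcess reserves = Δreserves − Δrequired = −€413M − (+€36.48M) = -€449.48 million.

-€449.48 million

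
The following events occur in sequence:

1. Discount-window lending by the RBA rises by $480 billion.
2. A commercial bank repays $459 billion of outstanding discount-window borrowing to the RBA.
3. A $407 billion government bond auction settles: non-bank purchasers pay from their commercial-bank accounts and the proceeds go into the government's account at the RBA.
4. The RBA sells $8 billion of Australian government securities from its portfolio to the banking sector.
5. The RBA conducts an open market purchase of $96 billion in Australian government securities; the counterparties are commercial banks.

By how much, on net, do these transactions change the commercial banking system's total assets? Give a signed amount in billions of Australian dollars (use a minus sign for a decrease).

-$386 billion

Discount-window loan $480 billion: bank balance sheets expand → +$480B.
Discount-window repayment $459 billion: bank balance sheets shrink → −$459B.
Government account inflow $407 billion: bank balance sheets shrink → −$407B.
OMO sale (to banks) $8 billion: just an asset swap on bank balance sheets → 0.
OMO purchase (from banks) $96 billion: just an asset swap on bank balance sheets → 0.
Net: 480 − 459 − 407 + 0 + 0 = -$386 billion.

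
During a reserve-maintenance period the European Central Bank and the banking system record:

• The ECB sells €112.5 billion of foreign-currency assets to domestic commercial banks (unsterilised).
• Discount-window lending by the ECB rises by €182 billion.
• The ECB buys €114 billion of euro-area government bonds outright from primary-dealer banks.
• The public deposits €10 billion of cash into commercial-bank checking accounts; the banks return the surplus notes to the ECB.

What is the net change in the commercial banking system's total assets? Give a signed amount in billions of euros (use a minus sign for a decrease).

+€192 billion

ECB balance sheet:
  Assets:      Securities +€114B, Loans to banks +€182B, Foreign assets −€112.5B
  Liabilities: Bank reserves +€193.5B, Currency in circulation −€10B
Commercial banking system:
  Assets:      Reserves at CB +€193.5B, Securities −€114B, Foreign assets +€112.5B
  Liabilities: Checkable deposits +€10B, Borrowings from CB +€182B
Change in total bank assets = +€192 billion.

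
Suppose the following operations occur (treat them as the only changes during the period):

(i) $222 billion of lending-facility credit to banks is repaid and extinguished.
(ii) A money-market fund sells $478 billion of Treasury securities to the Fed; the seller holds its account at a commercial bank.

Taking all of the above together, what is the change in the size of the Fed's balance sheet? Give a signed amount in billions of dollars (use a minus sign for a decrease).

Fed balance sheet:
  Assets:      Securities +$478B, Loans to banks −$222B
  Liabilities: Bank reserves +$256B
Change in total Fed assets = +$256 billion.

+$256 billion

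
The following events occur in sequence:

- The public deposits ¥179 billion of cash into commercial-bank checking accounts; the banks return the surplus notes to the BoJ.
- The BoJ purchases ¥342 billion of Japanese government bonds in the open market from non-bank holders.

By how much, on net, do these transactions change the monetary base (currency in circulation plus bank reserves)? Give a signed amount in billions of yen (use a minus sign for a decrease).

+¥342 billion

Currency deposit ¥179 billion: just a shift between currency and reserves — both are base money → 0.
Asset purchase (from non-banks) ¥342 billion: BoJ balance sheet expands → +¥342B.
Net: 0 + 342 = +¥342 billion.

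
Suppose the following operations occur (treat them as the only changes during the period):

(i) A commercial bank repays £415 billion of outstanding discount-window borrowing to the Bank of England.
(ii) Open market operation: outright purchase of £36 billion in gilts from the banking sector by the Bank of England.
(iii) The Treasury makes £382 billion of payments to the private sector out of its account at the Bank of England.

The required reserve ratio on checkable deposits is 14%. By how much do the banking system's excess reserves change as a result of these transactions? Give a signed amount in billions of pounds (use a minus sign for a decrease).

Discount-window repayment £415 billion: reserves −£415B, deposits 0.
OMO purchase (from banks) £36 billion: reserves +£36B, deposits 0.
Government spending £382 billion: reserves +£382B, deposits +£382B.
Totals: Δreserves = +£3B, Δdeposits = +£382B.
Δrequired reserves = 14% × +£382B = +£53.48B.
Δexcess reserves = Δreserves − Δrequired = +£3B − (+£53.48B) = -£50.48 billion.

-£50.48 billion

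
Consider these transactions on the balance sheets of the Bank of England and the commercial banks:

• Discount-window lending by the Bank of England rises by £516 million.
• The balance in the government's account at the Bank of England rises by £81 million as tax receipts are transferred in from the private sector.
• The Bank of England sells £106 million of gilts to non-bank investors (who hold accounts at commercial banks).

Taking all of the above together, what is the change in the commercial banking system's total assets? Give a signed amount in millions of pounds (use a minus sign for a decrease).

+£329 million

Discount-window loan £516 million: bank balance sheets expand → +£516M.
Government account inflow £81 million: bank balance sheets shrink → −£81M.
Asset sale (to non-banks) £106 million: bank balance sheets shrink → −£106M.
Net: 516 − 81 − 106 = +£329 million.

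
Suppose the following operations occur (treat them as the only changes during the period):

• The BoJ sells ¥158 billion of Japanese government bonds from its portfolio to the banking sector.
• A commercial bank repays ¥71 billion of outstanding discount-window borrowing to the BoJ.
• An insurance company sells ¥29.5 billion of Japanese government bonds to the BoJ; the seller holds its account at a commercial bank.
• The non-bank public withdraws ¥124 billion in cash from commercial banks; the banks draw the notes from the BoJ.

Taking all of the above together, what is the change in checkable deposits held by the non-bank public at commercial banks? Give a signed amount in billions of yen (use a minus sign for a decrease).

-¥94.5 billion

BoJ balance sheet:
  Assets:      Securities −¥128.5B, Loans to banks −¥71B
  Liabilities: Bank reserves −¥323.5B, Currency in circulation +¥124B
Commercial banking system:
  Assets:      Reserves at CB −¥323.5B, Securities +¥158B
  Liabilities: Checkable deposits −¥94.5B, Borrowings from CB −¥71B
So the change in checkable deposits held by the non-bank public at commercial banks is -¥94.5 billion.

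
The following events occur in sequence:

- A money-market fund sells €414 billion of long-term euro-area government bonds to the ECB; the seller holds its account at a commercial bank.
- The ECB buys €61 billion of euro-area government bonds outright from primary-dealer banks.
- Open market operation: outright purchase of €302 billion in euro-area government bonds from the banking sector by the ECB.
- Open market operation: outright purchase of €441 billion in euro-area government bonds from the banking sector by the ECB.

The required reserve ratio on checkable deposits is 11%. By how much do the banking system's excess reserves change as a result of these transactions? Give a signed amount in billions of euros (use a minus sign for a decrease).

+€1172.46 billion

Asset purchase (from non-banks) €414 billion: reserves +€414B, deposits +€414B.
OMO purchase (from banks) €61 billion: reserves +€61B, deposits 0.
OMO purchase (from banks) €302 billion: reserves +€302B, deposits 0.
OMO purchase (from banks) €441 billion: reserves +€441B, deposits 0.
Totals: Δreserves = +€1218B, Δdeposits = +€414B.
Δrequired reserves = 11% × +€414B = +€45.54B.
Δexcess reserves = Δreserves − Δrequired = +€1218B − (+€45.54B) = +€1172.46 billion.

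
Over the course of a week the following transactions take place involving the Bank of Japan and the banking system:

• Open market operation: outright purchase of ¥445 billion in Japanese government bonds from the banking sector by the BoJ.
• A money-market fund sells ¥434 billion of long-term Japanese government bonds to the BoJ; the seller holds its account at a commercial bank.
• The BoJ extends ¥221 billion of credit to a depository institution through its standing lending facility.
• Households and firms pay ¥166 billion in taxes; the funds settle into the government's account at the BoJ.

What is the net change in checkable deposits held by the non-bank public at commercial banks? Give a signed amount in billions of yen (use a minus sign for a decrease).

+¥268 billion

OMO purchase (from banks) ¥445 billion: the counterparty is a bank, so public deposits are unchanged → 0.
Asset purchase (from non-banks) ¥434 billion: non-bank counterparties' bank balances rise → +¥434B.
Discount-window loan ¥221 billion: the counterparty is a bank, so public deposits are unchanged → 0.
Government account inflow ¥166 billion: non-bank counterparties' bank balances fall → −¥166B.
Net: 0 + 434 + 0 − 166 = +¥268 billion.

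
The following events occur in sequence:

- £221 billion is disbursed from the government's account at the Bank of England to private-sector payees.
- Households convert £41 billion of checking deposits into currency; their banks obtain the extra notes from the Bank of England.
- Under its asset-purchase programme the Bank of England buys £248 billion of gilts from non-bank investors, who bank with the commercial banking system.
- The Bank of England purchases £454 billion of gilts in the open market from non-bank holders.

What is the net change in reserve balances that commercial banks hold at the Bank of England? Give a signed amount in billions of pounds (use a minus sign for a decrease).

Bank of England balance sheet:
  Assets:      Securities +£702B
  Liabilities: Bank reserves +£882B, Currency in circulation +£41B, Government deposits −£221B
Commercial banking system:
  Assets:      Reserves at CB +£882B
  Liabilities: Checkable deposits +£882B
So the change in reserve balances that commercial banks hold at the Bank of England is +£882 billion.

+£882 billion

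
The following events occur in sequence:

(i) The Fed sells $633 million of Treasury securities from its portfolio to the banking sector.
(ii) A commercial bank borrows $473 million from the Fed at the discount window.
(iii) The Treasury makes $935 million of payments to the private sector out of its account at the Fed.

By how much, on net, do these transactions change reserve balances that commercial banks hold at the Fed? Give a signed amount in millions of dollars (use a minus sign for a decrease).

OMO sale (to banks) $633 million: the buying banks pay out of their reserve balances → −$633M.
Discount-window loan $473 million: the loan is credited to the bank's reserve account → +$473M.
Government spending $935 million: government payments flow into bank reserve accounts → +$935M.
Net: −633 + 473 + 935 = +$775 million.

+$775 million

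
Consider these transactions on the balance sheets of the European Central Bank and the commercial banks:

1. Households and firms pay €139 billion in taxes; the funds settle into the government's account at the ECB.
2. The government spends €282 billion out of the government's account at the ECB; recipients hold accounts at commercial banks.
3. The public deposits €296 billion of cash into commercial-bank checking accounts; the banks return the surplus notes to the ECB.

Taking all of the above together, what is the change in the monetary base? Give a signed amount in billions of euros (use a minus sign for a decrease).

ECB balance sheet:
  Assets:      no change
  Liabilities: Bank reserves +€439B, Currency in circulation −€296B, Government deposits −€143B
Monetary base = currency + reserves: −€296B + (+€439B) = +€143 billion.

+€143 billion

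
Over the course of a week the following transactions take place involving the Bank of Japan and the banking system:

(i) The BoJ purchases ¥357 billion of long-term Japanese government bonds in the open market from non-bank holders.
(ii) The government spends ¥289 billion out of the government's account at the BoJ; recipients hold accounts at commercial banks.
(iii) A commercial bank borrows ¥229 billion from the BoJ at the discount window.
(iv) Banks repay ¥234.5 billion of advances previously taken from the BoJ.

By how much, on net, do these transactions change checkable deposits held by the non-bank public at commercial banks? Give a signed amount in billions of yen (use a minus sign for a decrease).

Asset purchase (from non-banks) ¥357 billion: non-bank counterparties' bank balances rise → +¥357B.
Government spending ¥289 billion: non-bank counterparties' bank balances rise → +¥289B.
Discount-window loan ¥229 billion: the counterparty is a bank, so public deposits are unchanged → 0.
Discount-window repayment ¥234.5 billion: the counterparty is a bank, so public deposits are unchanged → 0.
Net: 357 + 289 + 0 + 0 = +¥646 billion.

+¥646 billion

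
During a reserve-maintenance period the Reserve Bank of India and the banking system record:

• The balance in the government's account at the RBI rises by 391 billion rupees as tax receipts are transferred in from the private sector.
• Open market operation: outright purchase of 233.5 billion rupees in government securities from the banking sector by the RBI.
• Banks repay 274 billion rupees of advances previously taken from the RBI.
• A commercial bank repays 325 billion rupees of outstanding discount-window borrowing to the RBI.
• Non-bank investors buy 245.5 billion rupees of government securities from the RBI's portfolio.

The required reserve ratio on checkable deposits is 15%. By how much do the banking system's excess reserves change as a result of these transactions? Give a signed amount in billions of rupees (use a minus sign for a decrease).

Government account inflow 391 billion rupees: reserves −391B, deposits −391B.
OMO purchase (from banks) 233.5 billion rupees: reserves +233.5B, deposits 0.
Discount-window repayment 274 billion rupees: reserves −274B, deposits 0.
Discount-window repayment 325 billion rupees: reserves −325B, deposits 0.
Asset sale (to non-banks) 245.5 billion rupees: reserves −245.5B, deposits −245.5B.
Totals: Δreserves = −1002B, Δdeposits = −636.5B.
Δrequired reserves = 15% × −636.5B = −95.475B.
Δexcess reserves = Δreserves − Δrequired = −1002B − (−95.475B) = -906.525 billion.

-906.525 billion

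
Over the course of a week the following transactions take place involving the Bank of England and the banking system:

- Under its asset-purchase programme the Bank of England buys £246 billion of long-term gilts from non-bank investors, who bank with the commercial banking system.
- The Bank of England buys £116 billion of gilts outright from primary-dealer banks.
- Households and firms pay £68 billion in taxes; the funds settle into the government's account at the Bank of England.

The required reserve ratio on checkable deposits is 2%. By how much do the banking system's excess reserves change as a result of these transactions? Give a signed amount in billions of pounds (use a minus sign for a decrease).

+£290.44 billion

Asset purchase (from non-banks) £246 billion: reserves +£246B, deposits +£246B.
OMO purchase (from banks) £116 billion: reserves +£116B, deposits 0.
Government account inflow £68 billion: reserves −£68B, deposits −£68B.
Totals: Δreserves = +£294B, Δdeposits = +£178B.
Δrequired reserves = 2% × +£178B = +£3.56B.
Δexcess reserves = Δreserves − Δrequired = +£294B − (+£3.56B) = +£290.44 billion.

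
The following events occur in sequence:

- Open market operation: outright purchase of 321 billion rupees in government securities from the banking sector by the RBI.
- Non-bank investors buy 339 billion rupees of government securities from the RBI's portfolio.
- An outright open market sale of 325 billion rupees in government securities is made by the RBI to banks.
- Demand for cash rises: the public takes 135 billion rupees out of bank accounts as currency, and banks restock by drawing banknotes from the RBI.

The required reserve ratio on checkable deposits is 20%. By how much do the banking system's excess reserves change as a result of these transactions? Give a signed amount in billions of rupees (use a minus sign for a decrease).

OMO purchase (from banks) 321 billion rupees: reserves +321B, deposits 0.
Asset sale (to non-banks) 339 billion rupees: reserves −339B, deposits −339B.
OMO sale (to banks) 325 billion rupees: reserves −325B, deposits 0.
Currency withdrawal 135 billion rupees: reserves −135B, deposits −135B.
Totals: Δreserves = −478B, Δdeposits = −474B.
Δrequired reserves = 20% × −474B = −94.8B.
Δexcess reserves = Δreserves − Δrequired = −478B − (−94.8B) = -383.2 billion.

-383.2 billion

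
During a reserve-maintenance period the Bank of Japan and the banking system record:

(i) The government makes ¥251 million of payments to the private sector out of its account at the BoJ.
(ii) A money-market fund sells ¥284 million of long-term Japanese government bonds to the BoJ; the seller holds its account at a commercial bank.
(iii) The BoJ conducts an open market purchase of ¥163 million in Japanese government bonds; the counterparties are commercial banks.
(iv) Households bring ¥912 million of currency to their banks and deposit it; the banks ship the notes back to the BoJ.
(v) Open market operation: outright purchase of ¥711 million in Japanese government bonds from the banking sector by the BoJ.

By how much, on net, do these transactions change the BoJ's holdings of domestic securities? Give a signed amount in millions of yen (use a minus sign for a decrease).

BoJ balance sheet:
  Assets:      Securities +¥1158M
  Liabilities: Bank reserves +¥2321M, Currency in circulation −¥912M, Government deposits −¥251M
Commercial banking system:
  Assets:      Reserves at CB +¥2321M, Securities −¥874M
  Liabilities: Checkable deposits +¥1447M
So the change in the BoJ's holdings of domestic securities is +¥1158 million.

+¥1158 million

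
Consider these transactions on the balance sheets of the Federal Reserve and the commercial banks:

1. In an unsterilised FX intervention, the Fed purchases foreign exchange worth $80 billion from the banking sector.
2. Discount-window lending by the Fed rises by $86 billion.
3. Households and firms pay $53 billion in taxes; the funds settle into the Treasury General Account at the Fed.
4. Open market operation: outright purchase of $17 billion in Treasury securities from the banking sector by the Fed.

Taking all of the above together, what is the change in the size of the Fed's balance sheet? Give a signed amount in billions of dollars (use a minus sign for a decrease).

Fed balance sheet:
  Assets:      Securities +$17B, Loans to banks +$86B, Foreign assets +$80B
  Liabilities: Bank reserves +$130B, Government deposits +$53B
Change in total Fed assets = +$183 billion.

+$183 billion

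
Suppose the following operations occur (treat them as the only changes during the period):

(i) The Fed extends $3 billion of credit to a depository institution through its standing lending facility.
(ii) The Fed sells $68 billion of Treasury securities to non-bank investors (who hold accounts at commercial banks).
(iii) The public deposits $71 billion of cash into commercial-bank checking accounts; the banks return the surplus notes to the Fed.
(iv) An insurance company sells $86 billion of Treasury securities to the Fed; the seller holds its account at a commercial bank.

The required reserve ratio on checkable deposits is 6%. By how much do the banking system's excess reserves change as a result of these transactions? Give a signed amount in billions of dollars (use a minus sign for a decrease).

Discount-window loan $3 billion: reserves +$3B, deposits 0.
Asset sale (to non-banks) $68 billion: reserves −$68B, deposits −$68B.
Currency deposit $71 billion: reserves +$71B, deposits +$71B.
Asset purchase (from non-banks) $86 billion: reserves +$86B, deposits +$86B.
Totals: Δreserves = +$92B, Δdeposits = +$89B.
Δrequired reserves = 6% × +$89B = +$5.34B.
Δexcess reserves = Δreserves − Δrequired = +$92B − (+$5.34B) = +$86.66 billion.

+$86.66 billion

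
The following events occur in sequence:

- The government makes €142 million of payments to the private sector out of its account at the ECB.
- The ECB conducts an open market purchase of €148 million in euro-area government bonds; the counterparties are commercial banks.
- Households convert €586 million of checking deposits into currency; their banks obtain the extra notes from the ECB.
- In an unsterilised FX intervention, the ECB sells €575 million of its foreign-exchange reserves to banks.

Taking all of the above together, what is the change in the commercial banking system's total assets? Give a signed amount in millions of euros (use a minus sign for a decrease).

Government spending €142 million: bank balance sheets expand → +€142M.
OMO purchase (from banks) €148 million: just an asset swap on bank balance sheets → 0.
Currency withdrawal €586 million: bank balance sheets shrink → −€586M.
FX sale €575 million: just an asset swap on bank balance sheets → 0.
Net: 142 + 0 − 586 + 0 = -€444 million.

-€444 million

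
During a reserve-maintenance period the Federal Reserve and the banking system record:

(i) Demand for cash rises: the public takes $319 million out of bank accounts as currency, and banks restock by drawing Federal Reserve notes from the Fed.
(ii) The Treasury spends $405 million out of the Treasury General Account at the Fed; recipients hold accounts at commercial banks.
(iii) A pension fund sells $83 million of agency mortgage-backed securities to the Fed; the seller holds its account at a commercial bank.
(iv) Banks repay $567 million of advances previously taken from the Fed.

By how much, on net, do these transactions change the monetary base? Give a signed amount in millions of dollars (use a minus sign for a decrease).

-$79 million

Fed balance sheet:
  Assets:      Securities +$83M, Loans to banks −$567M
  Liabilities: Bank reserves −$398M, Currency in circulation +$319M, Government deposits −$405M
Monetary base = currency + reserves: +$319M + (−$398M) = -$79 million.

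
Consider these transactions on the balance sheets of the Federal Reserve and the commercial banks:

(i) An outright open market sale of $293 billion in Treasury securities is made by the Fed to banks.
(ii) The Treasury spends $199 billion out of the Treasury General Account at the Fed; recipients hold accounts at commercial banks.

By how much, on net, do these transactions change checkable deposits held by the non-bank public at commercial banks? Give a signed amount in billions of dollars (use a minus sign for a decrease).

Fed balance sheet:
  Assets:      Securities −$293B
  Liabilities: Bank reserves −$94B, Government deposits −$199B
Commercial banking system:
  Assets:      Reserves at CB −$94B, Securities +$293B
  Liabilities: Checkable deposits +$199B
So the change in checkable deposits held by the non-bank public at commercial banks is +$199 billion.

+$199 billion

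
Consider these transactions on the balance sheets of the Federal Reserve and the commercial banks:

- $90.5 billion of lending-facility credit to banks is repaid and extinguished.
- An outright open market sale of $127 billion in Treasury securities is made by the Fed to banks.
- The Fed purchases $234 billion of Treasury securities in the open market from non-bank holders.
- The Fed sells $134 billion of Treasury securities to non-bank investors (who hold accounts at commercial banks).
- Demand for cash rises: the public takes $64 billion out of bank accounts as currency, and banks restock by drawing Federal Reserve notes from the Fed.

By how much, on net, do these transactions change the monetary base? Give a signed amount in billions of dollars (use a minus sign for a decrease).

-$117.5 billion

Discount-window repayment $90.5 billion: Fed balance sheet contracts → −$90.5B.
OMO sale (to banks) $127 billion: Fed balance sheet contracts → −$127B.
Asset purchase (from non-banks) $234 billion: Fed balance sheet expands → +$234B.
Asset sale (to non-banks) $134 billion: Fed balance sheet contracts → −$134B.
Currency withdrawal $64 billion: just a shift between currency and reserves — both are base money → 0.
Net: −90.5 − 127 + 234 − 134 + 0 = -$117.5 billion.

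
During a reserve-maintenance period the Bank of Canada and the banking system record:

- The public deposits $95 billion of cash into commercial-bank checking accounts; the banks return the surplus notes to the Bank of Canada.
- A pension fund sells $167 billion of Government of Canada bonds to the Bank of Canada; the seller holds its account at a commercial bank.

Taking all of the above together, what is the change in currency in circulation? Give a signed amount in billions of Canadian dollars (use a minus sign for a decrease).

-$95 billion

Currency deposit $95 billion: notes return to the central bank → −$95B.
Asset purchase (from non-banks) $167 billion: no currency enters or leaves circulation → 0.
Net: −95 + 0 = -$95 billion.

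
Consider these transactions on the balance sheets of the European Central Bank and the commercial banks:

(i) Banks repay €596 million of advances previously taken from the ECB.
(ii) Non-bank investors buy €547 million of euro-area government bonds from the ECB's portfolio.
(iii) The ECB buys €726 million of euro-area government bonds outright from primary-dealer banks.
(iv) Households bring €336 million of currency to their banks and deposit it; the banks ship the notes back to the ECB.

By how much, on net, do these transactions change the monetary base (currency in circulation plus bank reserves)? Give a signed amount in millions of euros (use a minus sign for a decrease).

-€417 million

ECB balance sheet:
  Assets:      Securities +€179M, Loans to banks −€596M
  Liabilities: Bank reserves −€81M, Currency in circulation −€336M
Monetary base = currency + reserves: −€336M + (−€81M) = -€417 million.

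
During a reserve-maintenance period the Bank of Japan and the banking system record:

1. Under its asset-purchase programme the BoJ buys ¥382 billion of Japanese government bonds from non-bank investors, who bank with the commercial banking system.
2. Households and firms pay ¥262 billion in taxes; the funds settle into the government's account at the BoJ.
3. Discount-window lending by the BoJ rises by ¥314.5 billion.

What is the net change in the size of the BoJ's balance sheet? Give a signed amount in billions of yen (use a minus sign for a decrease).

BoJ balance sheet:
  Assets:      Securities +¥382B, Loans to banks +¥314.5B
  Liabilities: Bank reserves +¥434.5B, Government deposits +¥262B
Change in total BoJ assets = +¥696.5 billion.

+¥696.5 billion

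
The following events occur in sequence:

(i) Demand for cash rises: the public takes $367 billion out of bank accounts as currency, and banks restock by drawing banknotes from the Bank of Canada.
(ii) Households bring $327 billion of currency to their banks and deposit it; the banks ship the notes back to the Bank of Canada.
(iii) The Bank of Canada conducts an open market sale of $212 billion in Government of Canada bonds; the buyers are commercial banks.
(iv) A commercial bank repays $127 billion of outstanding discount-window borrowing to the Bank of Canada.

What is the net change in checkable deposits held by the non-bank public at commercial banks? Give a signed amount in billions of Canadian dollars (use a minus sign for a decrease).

Currency withdrawal $367 billion: non-bank counterparties' bank balances fall → −$367B.
Currency deposit $327 billion: non-bank counterparties' bank balances rise → +$327B.
OMO sale (to banks) $212 billion: the counterparty is a bank, so public deposits are unchanged → 0.
Discount-window repayment $127 billion: the counterparty is a bank, so public deposits are unchanged → 0.
Net: −367 + 327 + 0 + 0 = -$40 billion.

-$40 billion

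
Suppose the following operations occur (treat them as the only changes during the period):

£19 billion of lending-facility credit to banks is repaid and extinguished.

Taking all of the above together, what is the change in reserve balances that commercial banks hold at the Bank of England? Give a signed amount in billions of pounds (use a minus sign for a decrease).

-£19 billion

Bank of England balance sheet:
  Assets:      Loans to banks −£19B
  Liabilities: Bank reserves −£19B
So the change in reserve balances that commercial banks hold at the Bank of England is -£19 billion.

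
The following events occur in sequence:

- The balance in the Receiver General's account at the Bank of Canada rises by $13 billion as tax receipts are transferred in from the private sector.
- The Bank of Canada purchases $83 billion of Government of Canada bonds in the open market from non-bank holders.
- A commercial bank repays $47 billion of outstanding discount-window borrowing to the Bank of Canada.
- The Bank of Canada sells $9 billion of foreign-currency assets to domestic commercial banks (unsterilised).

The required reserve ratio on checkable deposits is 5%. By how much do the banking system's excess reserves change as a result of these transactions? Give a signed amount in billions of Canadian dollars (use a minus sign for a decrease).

Government account inflow $13 billion: reserves −$13B, deposits −$13B.
Asset purchase (from non-banks) $83 billion: reserves +$83B, deposits +$83B.
Discount-window repayment $47 billion: reserves −$47B, deposits 0.
FX sale $9 billion: reserves −$9B, deposits 0.
Totals: Δreserves = +$14B, Δdeposits = +$70B.
Δrequired reserves = 5% × +$70B = +$3.5B.
Δexcess reserves = Δreserves − Δrequired = +$14B − (+$3.5B) = +$10.5 billion.

+$10.5 billion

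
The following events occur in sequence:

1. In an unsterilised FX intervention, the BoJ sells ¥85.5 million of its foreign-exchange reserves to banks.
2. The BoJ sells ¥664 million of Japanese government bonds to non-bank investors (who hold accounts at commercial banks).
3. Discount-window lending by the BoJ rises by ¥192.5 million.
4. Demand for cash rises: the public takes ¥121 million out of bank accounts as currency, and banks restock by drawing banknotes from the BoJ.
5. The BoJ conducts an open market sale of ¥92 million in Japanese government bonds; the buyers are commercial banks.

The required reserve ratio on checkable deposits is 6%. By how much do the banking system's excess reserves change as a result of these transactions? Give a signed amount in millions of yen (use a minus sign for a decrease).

FX sale ¥85.5 million: reserves −¥85.5M, deposits 0.
Asset sale (to non-banks) ¥664 million: reserves −¥664M, deposits −¥664M.
Discount-window loan ¥192.5 million: reserves +¥192.5M, deposits 0.
Currency withdrawal ¥121 million: reserves −¥121M, deposits −¥121M.
OMO sale (to banks) ¥92 million: reserves −¥92M, deposits 0.
Totals: Δreserves = −¥770M, Δdeposits = −¥785M.
Δrequired reserves = 6% × −¥785M = −¥47.1M.
Δexcess reserves = Δreserves − Δrequired = −¥770M − (−¥47.1M) = -¥722.9 million.

-¥722.9 million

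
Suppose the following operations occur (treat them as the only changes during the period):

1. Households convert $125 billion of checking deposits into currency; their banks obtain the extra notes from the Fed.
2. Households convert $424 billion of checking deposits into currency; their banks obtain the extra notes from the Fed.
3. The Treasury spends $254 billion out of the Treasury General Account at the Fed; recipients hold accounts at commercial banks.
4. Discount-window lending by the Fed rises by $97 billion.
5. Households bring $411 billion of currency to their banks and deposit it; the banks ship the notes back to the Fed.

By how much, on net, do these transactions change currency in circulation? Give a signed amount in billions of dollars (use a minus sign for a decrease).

Fed balance sheet:
  Assets:      Loans to banks +$97B
  Liabilities: Bank reserves +$213B, Currency in circulation +$138B, Government deposits −$254B
Commercial banking system:
  Assets:      Reserves at CB +$213B
  Liabilities: Checkable deposits +$116B, Borrowings from CB +$97B
So the change in currency in circulation is +$138 billion.

+$138 billion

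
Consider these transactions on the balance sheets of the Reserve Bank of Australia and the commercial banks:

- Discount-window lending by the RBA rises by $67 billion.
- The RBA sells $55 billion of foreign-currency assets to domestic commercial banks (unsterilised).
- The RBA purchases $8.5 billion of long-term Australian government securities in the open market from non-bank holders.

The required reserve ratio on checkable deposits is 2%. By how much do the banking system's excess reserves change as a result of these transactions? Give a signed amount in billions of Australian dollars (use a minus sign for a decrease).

+$20.33 billion

Discount-window loan $67 billion: reserves +$67B, deposits 0.
FX sale $55 billion: reserves −$55B, deposits 0.
Asset purchase (from non-banks) $8.5 billion: reserves +$8.5B, deposits +$8.5B.
Totals: Δreserves = +$20.5B, Δdeposits = +$8.5B.
Δrequired reserves = 2% × +$8.5B = +$0.17B.
Δexcess reserves = Δreserves − Δrequired = +$20.5B − (+$0.17B) = +$20.33 billion.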